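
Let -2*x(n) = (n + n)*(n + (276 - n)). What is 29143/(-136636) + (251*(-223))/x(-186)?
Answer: -2286002969/1753586424 ≈ -1.3036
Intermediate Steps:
x(n) = -276*n (x(n) = -(n + n)*(n + (276 - n))/2 = -2*n*276/2 = -276*n)
29143/(-136636) + (251*(-223))/x(-186) = 29143/(-136636) + (251*(-223))/((-276*(-186))) = 29143*(-1/136636) - 55973/51336 = -29143/136636 - 55973*1/51336 = -29143/136636 - 55973/51336 = -2286002969/1753586424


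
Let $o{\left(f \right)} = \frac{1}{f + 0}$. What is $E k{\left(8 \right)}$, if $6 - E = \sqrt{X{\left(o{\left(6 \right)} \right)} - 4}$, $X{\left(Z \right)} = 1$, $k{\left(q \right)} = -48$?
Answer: $-288 + 48 i \sqrt{3} \approx -288.0 + 83.138 i$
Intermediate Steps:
$o{\left(f \right)} = \frac{1}{f}$
$E = 6 - i \sqrt{3}$ ($E = 6 - \sqrt{1 - 4} = 6 - \sqrt{-3} = 6 - i \sqrt{3} \approx 6.0 - 1.732 i$)
$E k{\left(8 \right)} = \left(6 - i \sqrt{3}\right) \left(-48\right) = -288 + 48 i \sqrt{3}$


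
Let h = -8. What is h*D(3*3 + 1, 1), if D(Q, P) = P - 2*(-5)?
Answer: -88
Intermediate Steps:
D(Q, P) = 10 + P (D(Q, P) = P + 10 = 10 + P)
h*D(3*3 + 1, 1) = -8*(10 + 1) = -8*11 = -88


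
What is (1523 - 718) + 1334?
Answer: 2139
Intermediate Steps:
(1523 - 718) + 1334 = 805 + 1334 = 2139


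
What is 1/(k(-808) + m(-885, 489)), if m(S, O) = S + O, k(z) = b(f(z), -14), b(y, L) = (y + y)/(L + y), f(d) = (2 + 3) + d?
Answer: -817/321926 ≈ -0.0025379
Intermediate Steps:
f(d) = 5 + d
b(y, L) = 2*y/(L + y) (b(y, L) = (2*y)/(L + y) = 2*y/(L + y))
k(z) = 2*(5 + z)/(-9 + z) (k(z) = 2*(5 + z)/(-14 + (5 + z)) = 2*(5 + z)/(-9 + z))
m(S, O) = O + S
1/(k(-808) + m(-885, 489)) = 1/(2*(5 - 808)/(-9 - 808) + (489 - 885)) = 1/(2*(-803)/(-817) - 396) = 1/(2*(-1/817)*(-803) - 396) = 1/(1606/817 - 396) = 1/(-321926/817) = -817/321926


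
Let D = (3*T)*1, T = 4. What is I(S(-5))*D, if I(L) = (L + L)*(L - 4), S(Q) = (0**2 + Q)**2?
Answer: 12600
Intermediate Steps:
D = 12 (D = (3*4)*1 = 12*1 = 12)
S(Q) = Q**2 (S(Q) = (0 + Q)**2 = Q**2)
I(L) = 2*L*(-4 + L) (I(L) = (2*L)*(-4 + L) = 2*L*(-4 + L))
I(S(-5))*D = (2*(-5)**2*(-4 + (-5)**2))*12 = (2*25*(-4 + 25))*12 = (2*25*21)*12 = 1050*12 = 12600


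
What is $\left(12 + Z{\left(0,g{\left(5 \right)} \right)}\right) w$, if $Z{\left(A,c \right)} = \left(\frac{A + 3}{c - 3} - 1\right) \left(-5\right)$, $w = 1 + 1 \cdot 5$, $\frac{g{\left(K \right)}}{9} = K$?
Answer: $\frac{699}{7} \approx 99.857$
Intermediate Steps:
$g{\left(K \right)} = 9 K$
$w = 6$ ($w = 1 + 5 = 6$)
$Z{\left(A,c \right)} = 5 - \frac{5 \left(3 + A\right)}{-3 + c}$ ($Z{\left(A,c \right)} = \left(\frac{3 + A}{-3 + c} - 1\right) \left(-5\right) = \left(-1 + \frac{3 + A}{-3 + c}\right) \left(-5\right) = 5 - \frac{5 \left(3 + A\right)}{-3 + c}$)
$\left(12 + Z{\left(0,g{\left(5 \right)} \right)}\right) w = \left(12 + \frac{5 \left(-6 + 9 \cdot 5 - 0\right)}{-3 + 9 \cdot 5}\right) 6 = \left(12 + \frac{5 \left(-6 + 45 + 0\right)}{-3 + 45}\right) 6 = \left(12 + 5 \cdot \frac{1}{42} \cdot 39\right) 6 = \left(12 + \frac{65}{14}\right) 6 = \frac{233}{14} \cdot 6 = \frac{699}{7}$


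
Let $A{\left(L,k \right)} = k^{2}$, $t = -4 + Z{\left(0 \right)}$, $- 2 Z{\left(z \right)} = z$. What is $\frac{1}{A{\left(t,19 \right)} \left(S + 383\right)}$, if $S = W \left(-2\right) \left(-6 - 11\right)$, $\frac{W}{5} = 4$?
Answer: $\frac{1}{383743} \approx 2.6059 \cdot 10^{-6}$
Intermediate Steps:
$W = 20$ ($W = 5 \cdot 4 = 20$)
$Z{\left(z \right)} = - \frac{z}{2}$
$t = -4$ ($t = -4 - 0 = -4 + 0 = -4$)
$S = 680$ ($S = 20 \left(-2\right) \left(-6 - 11\right) = \left(-40\right) \left(-17\right) = 680$)
$\frac{1}{A{\left(t,19 \right)} \left(S + 383\right)} = \frac{1}{19^{2} \left(680 + 383\right)} = \frac{1}{361 \cdot 1063} = \frac{1}{383743}$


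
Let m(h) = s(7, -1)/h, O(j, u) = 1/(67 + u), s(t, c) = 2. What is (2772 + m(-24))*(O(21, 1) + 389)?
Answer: 879906139/816 ≈ 1.0783e+6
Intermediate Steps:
m(h) = 2/h
(2772 + m(-24))*(O(21, 1) + 389) = (2772 + 2/(-24))*(1/(67 + 1) + 389) = (2772 + 2*(-1/24))*(1/68 + 389) = (2772 - 1/12)*(1/68 + 389) = (33263/12)*(26453/68) = 879906139/816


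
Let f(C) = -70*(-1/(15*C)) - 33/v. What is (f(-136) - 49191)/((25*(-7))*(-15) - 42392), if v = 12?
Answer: 192991/156009 ≈ 1.2371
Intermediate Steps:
f(C) = -11/4 + 14/(3*C) (f(C) = -70*(-1/(15*C)) - 33/12 = -(-14)/(3*C) - 33*1/12 = 14/(3*C) - 11/4 = -11/4 + 14/(3*C))
(f(-136) - 49191)/((25*(-7))*(-15) - 42392) = ((1/12)*(56 - 33*(-136))/(-136) - 49191)/((25*(-7))*(-15) - 42392) = ((1/12)*(-1/136)*(56 + 4488) - 49191)/(-175*(-15) - 42392) = ((1/12)*(-1/136)*4544 - 49191)/(2625 - 42392) = (-142/51 - 49191)/(-39767) = -2508883/51*(-1/39767) = 192991/156009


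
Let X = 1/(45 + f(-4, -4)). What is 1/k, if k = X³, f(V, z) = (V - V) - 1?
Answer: 85184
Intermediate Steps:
f(V, z) = -1 (f(V, z) = 0 - 1 = -1)
X = 1/44 (X = 1/(45 - 1) = 1/44 ≈ 0.022727)
k = 1/85184 (k = (1/44)³ = 1/85184 ≈ 1.1739e-5)
1/k = 1/(1/85184) = 85184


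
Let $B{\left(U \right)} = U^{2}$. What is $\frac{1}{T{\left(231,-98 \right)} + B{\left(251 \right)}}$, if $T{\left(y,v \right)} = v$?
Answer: $\frac{1}{62903} \approx 1.5898 \cdot 10^{-5}$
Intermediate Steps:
$\frac{1}{T{\left(231,-98 \right)} + B{\left(251 \right)}} = \frac{1}{-98 + 251^{2}} = \frac{1}{-98 + 63001} = \frac{1}{62903}$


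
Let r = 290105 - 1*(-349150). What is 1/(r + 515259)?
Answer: 1/1154514 ≈ 8.6617e-7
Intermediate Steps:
r = 639255 (r = 290105 + 349150 = 639255)
1/(r + 515259) = 1/(639255 + 515259) = 1/1154514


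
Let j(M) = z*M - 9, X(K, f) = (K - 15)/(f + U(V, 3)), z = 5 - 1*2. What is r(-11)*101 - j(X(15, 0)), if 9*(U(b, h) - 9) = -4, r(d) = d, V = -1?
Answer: -1102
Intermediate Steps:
U(b, h) = 77/9 (U(b, h) = 9 + (⅑)*(-4) = 9 - 4/9 = 77/9)
z = 3 (z = 5 - 2 = 3)
X(K, f) = (-15 + K)/(77/9 + f) (X(K, f) = (K - 15)/(f + 77/9) = (-15 + K)/(77/9 + f))
j(M) = -9 + 3*M (j(M) = 3*M - 9 = -9 + 3*M)
r(-11)*101 - j(X(15, 0)) = -11*101 - (-9 + 3*(9*(-15 + 15)/(77 + 9*0))) = -1111 - (-9 + 3*(9*0/(77 + 0))) = -1111 - (-9 + 3*(9*0/77)) = -1111 - (-9 + 3*(9*(1/77)*0)) = -1111 - (-9 + 3*0) = -1111 - (-9 + 0) = -1111 - 1*(-9) = -1111 + 9 = -1102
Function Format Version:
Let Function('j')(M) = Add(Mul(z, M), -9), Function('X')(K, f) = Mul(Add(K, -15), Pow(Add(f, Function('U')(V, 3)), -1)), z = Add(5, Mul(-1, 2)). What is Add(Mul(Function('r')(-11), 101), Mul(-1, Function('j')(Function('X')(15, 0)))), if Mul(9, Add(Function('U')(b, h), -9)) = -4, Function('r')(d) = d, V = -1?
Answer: -1102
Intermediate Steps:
Function('U')(b, h) = Rational(77, 9) (Function('U')(b, h) = Add(9, Mul(Rational(1, 9), -4)) = Add(9, Rational(-4, 9)) = Rational(77, 9))
z = 3 (z = Add(5, -2) = 3)
Function('X')(K, f) = Mul(Pow(Add(Rational(77, 9), f), -1), Add(-15, K)) (Function('X')(K, f) = Mul(Add(K, -15), Pow(Add(f, Rational(77, 9)), -1)) = Mul(Add(-15, K), Pow(Add(Rational(77, 9), f), -1)) = Mul(Pow(Add(Rational(77, 9), f), -1), Add(-15, K)))
Function('j')(M) = Add(-9, Mul(3, M)) (Function('j')(M) = Add(Mul(3, M), -9) = Add(-9, Mul(3, M)))
Add(Mul(Function('r')(-11), 101), Mul(-1, Function('j')(Function('X')(15, 0)))) = Add(Mul(-11, 101), Mul(-1, Add(-9, Mul(3, Mul(9, Pow(Add(77, Mul(9, 0)), -1), Add(-15, 15)))))) = Add(-1111, Mul(-1, Add(-9, Mul(3, Mul(9, Pow(Add(77, 0), -1), 0))))) = Add(-1111, Mul(-1, Add(-9, Mul(3, Mul(9, Pow(77, -1), 0))))) = Add(-1111, Mul(-1, Add(-9, Mul(3, Mul(9, Rational(1, 77), 0))))) = Add(-1111, Mul(-1, Add(-9, Mul(3, 0)))) = Add(-1111, Mul(-1, Add(-9, 0))) = Add(-1111, Mul(-1, -9)) = Add(-1111, 9) = -1102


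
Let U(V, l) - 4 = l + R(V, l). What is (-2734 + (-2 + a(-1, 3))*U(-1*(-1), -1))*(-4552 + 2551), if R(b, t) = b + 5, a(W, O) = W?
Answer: 5524761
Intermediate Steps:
R(b, t) = 5 + b
U(V, l) = 9 + V + l (U(V, l) = 4 + (l + (5 + V)) = 4 + (5 + V + l) = 9 + V + l)
(-2734 + (-2 + a(-1, 3))*U(-1*(-1), -1))*(-4552 + 2551) = (-2734 + (-2 - 1)*(9 - 1*(-1) - 1))*(-4552 + 2551) = (-2734 - 3*(9 + 1 - 1))*(-2001) = (-2734 - 3*9)*(-2001) = (-2734 - 27)*(-2001) = -2761*(-2001) = 5524761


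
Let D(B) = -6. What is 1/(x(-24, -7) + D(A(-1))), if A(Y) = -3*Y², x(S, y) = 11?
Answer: ⅕ ≈ 0.20000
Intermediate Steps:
1/(x(-24, -7) + D(A(-1))) = 1/(11 - 6) = 1/5 = ⅕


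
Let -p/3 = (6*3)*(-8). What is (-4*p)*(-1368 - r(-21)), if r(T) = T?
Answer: 2327616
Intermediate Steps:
p = 432 (p = -3*6*3*(-8) = -54*(-8) = -3*(-144) = 432)
(-4*p)*(-1368 - r(-21)) = (-4*432)*(-1368 - 1*(-21)) = -1728*(-1368 + 21) = -1728*(-1347) = 2327616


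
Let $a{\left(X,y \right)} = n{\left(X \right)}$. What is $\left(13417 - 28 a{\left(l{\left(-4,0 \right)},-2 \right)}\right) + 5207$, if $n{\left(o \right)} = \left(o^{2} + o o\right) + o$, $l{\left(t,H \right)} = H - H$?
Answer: $18624$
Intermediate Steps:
$l{\left(t,H \right)} = 0$
$n{\left(o \right)} = o + 2 o^{2}$ ($n{\left(o \right)} = \left(o^{2} + o^{2}\right) + o = 2 o^{2} + o = o + 2 o^{2}$)
$a{\left(X,y \right)} = X \left(1 + 2 X\right)$
$\left(13417 - 28 a{\left(l{\left(-4,0 \right)},-2 \right)}\right) + 5207 = \left(13417 - 28 \cdot 0 \left(1 + 2 \cdot 0\right)\right) + 5207 = \left(13417 - 28 \cdot 0 \left(1 + 0\right)\right) + 5207 = \left(13417 - 28 \cdot 0 \cdot 1\right) + 5207 = \left(13417 - 0\right) + 5207 = \left(13417 + 0\right) + 5207 = 13417 + 5207 = 18624$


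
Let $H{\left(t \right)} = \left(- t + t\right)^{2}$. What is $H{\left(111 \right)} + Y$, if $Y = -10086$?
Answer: $-10086$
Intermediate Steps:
$H{\left(t \right)} = 0$ ($H{\left(t \right)} = 0^{2} = 0$)
$H{\left(111 \right)} + Y = 0 - 10086 = -10086$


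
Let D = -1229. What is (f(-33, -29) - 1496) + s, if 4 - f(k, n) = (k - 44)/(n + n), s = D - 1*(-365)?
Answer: -136725/58 ≈ -2357.3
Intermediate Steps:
s = -864 (s = -1229 - 1*(-365) = -1229 + 365 = -864)
f(k, n) = 4 - (-44 + k)/(2*n) (f(k, n) = 4 - (k - 44)/(n + n) = 4 - (-44 + k)/(2*n))
(f(-33, -29) - 1496) + s = ((½)*(44 - 1*(-33) + 8*(-29))/(-29) - 1496) - 864 = ((½)*(-1/29)*(44 + 33 - 232) - 1496) - 864 = ((½)*(-1/29)*(-155) - 1496) - 864 = (155/58 - 1496) - 864 = -86613/58 - 864 = -136725/58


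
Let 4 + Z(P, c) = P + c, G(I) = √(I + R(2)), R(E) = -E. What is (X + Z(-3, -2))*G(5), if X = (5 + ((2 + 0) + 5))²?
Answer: 135*√3 ≈ 233.83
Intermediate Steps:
G(I) = √(-2 + I) (G(I) = √(I - 1*2) = √(I - 2) = √(-2 + I))
Z(P, c) = -4 + P + c (Z(P, c) = -4 + (P + c) = -4 + P + c)
X = 144 (X = (5 + (2 + 5))² = (5 + 7)² = 12² = 144)
(X + Z(-3, -2))*G(5) = (144 + (-4 - 3 - 2))*√(-2 + 5) = (144 - 9)*√3 = 135*√3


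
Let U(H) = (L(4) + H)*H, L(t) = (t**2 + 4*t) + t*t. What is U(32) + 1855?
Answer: 4415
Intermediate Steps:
L(t) = 2*t**2 + 4*t (L(t) = (t**2 + 4*t) + t**2 = 2*t**2 + 4*t)
U(H) = H*(48 + H) (U(H) = (2*4*(2 + 4) + H)*H = (2*4*6 + H)*H = (48 + H)*H = H*(48 + H))
U(32) + 1855 = 32*(48 + 32) + 1855 = 32*80 + 1855 = 2560 + 1855 = 4415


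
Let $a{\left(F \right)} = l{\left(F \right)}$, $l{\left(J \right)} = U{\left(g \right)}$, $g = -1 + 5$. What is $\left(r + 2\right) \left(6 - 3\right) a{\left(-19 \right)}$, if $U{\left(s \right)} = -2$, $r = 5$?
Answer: $-42$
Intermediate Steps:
$g = 4$
$l{\left(J \right)} = -2$
$a{\left(F \right)} = -2$
$\left(r + 2\right) \left(6 - 3\right) a{\left(-19 \right)} = \left(5 + 2\right) \left(6 - 3\right) \left(-2\right) = 7 \cdot 3 \left(-2\right) = 21 \left(-2\right) = -42$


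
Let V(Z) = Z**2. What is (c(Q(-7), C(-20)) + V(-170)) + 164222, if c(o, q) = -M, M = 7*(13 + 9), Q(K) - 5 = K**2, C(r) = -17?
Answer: 192968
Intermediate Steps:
Q(K) = 5 + K**2
M = 154 (M = 7*22 = 154)
c(o, q) = -154 (c(o, q) = -1*154 = -154)
(c(Q(-7), C(-20)) + V(-170)) + 164222 = (-154 + (-170)**2) + 164222 = (-154 + 28900) + 164222 = 28746 + 164222 = 192968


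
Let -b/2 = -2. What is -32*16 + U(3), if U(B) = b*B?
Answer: -500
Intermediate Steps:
b = 4 (b = -2*(-2) = 4)
U(B) = 4*B
-32*16 + U(3) = -32*16 + 4*3 = -512 + 12 = -500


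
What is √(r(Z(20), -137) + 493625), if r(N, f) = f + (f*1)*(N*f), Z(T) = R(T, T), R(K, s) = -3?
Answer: √437181 ≈ 661.20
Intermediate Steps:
Z(T) = -3
r(N, f) = f + N*f² (r(N, f) = f + f*(N*f) = f + N*f²)
√(r(Z(20), -137) + 493625) = √(-137*(1 - 3*(-137)) + 493625) = √(-137*(1 + 411) + 493625) = √(-137*412 + 493625) = √(-56444 + 493625) = √437181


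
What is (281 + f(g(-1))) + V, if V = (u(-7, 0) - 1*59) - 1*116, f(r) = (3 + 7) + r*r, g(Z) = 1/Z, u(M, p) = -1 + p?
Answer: 116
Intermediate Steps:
f(r) = 10 + r²
V = -176 (V = ((-1 + 0) - 1*59) - 1*116 = (-1 - 59) - 116 = -60 - 116 = -176)
(281 + f(g(-1))) + V = (281 + (10 + (1/(-1))²)) - 176 = (281 + (10 + (-1)²)) - 176 = (281 + (10 + 1)) - 176 = (281 + 11) - 176 = 292 - 176 = 116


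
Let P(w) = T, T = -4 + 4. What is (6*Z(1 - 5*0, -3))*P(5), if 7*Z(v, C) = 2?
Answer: 0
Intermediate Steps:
T = 0
P(w) = 0
Z(v, C) = 2/7 (Z(v, C) = (⅐)*2 = 2/7)
(6*Z(1 - 5*0, -3))*P(5) = (6*(2/7))*0 = (12/7)*0 = 0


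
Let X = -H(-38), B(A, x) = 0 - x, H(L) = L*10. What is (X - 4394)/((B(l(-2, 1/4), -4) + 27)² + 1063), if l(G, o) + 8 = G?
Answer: -2007/1012 ≈ -1.9832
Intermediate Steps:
l(G, o) = -8 + G
H(L) = 10*L
B(A, x) = -x
X = 380 (X = -10*(-38) = -1*(-380) = 380)
(X - 4394)/((B(l(-2, 1/4), -4) + 27)² + 1063) = (380 - 4394)/((-1*(-4) + 27)² + 1063) = -4014/((4 + 27)² + 1063) = -4014/(31² + 1063) = -4014/(961 + 1063) = -4014/2024 = -4014*1/2024 = -2007/1012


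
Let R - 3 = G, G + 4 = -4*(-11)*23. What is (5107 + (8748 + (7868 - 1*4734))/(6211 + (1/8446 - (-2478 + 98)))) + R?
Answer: 444019908638/72559587 ≈ 6119.4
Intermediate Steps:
G = 1008 (G = -4 - 4*(-11)*23 = -4 + 44*23 = -4 + 1012 = 1008)
R = 1011 (R = 3 + 1008 = 1011)
(5107 + (8748 + (7868 - 1*4734))/(6211 + (1/8446 - (-2478 + 98)))) + R = (5107 + (8748 + (7868 - 1*4734))/(6211 + (1/8446 - (-2478 + 98)))) + 1011 = (5107 + (8748 + (7868 - 4734))/(6211 + (1/8446 - 1*(-2380)))) + 1011 = (5107 + (8748 + 3134)/(6211 + (1/8446 + 2380))) + 1011 = (5107 + 11882/(6211 + 20101481/8446)) + 1011 = (5107 + 11882/(72559587/8446)) + 1011 = (5107 + 11882*(8446/72559587)) + 1011 = (5107 + 100355372/72559587) + 1011 = 370662166181/72559587 + 1011 = 444019908638/72559587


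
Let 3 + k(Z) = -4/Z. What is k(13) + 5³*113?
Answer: 183582/13 ≈ 14122.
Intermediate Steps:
k(Z) = -3 - 4/Z
k(13) + 5³*113 = (-3 - 4/13) + 5³*113 = (-3 - 4*1/13) + 125*113 = (-3 - 4/13) + 14125 = -43/13 + 14125 = 183582/13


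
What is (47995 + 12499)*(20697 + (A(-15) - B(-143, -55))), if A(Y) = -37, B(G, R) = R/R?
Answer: 1249745546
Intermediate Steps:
B(G, R) = 1
(47995 + 12499)*(20697 + (A(-15) - B(-143, -55))) = (47995 + 12499)*(20697 + (-37 - 1*1)) = 60494*(20697 + (-37 - 1)) = 60494*(20697 - 38) = 60494*20659 = 1249745546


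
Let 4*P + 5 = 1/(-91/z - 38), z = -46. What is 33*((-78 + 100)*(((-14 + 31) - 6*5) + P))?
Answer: -34301685/3314 ≈ -10351.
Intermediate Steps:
P = -8331/6628 (P = -5/4 + 1/(4*(-91/(-46) - 38)) = -5/4 + 1/(4*(-91*(-1/46) - 38)) = -5/4 + 1/(4*(91/46 - 38)) = -5/4 + 1/(4*(-1657/46)) = -5/4 + (1/4)*(-46/1657) = -5/4 - 23/3314 = -8331/6628 ≈ -1.2569)
33*((-78 + 100)*(((-14 + 31) - 6*5) + P)) = 33*((-78 + 100)*(((-14 + 31) - 6*5) - 8331/6628)) = 33*(22*((17 - 30) - 8331/6628)) = 33*(22*(-13 - 8331/6628)) = 33*(22*(-94495/6628)) = 33*(-1039445/3314) = -34301685/3314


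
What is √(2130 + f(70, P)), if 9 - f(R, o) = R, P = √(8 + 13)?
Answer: √2069 ≈ 45.486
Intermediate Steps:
P = √21 ≈ 4.5826
f(R, o) = 9 - R
√(2130 + f(70, P)) = √(2130 + (9 - 1*70)) = √(2130 + (9 - 70)) = √(2130 - 61) = √2069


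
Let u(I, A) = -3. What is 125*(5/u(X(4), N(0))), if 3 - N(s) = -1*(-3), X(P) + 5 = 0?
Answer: -625/3 ≈ -208.33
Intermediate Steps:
X(P) = -5 (X(P) = -5 + 0 = -5)
N(s) = 0 (N(s) = 3 - (-1)*(-3) = 3 - 1*3 = 3 - 3 = 0)
125*(5/u(X(4), N(0))) = 125*(5/(-3)) = 125*(5*(-⅓)) = 125*(-5/3) = -625/3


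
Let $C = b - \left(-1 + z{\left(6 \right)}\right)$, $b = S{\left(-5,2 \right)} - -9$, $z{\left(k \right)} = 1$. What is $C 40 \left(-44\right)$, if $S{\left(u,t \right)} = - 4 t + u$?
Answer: $7040$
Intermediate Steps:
$S{\left(u,t \right)} = u - 4 t$
$b = -4$ ($b = \left(-5 - 8\right) - -9 = \left(-5 - 8\right) + 9 = -13 + 9 = -4$)
$C = -4$ ($C = -4 + \left(1 - 1\right) = -4 + 0 = -4$)
$C 40 \left(-44\right) = \left(-4\right) 40 \left(-44\right) = \left(-160\right) \left(-44\right) = 7040$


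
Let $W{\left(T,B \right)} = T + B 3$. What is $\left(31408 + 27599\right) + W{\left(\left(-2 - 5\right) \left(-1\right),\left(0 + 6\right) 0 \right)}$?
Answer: $59014$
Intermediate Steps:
$W{\left(T,B \right)} = T + 3 B$
$\left(31408 + 27599\right) + W{\left(\left(-2 - 5\right) \left(-1\right),\left(0 + 6\right) 0 \right)} = \left(31408 + 27599\right) + \left(\left(-2 - 5\right) \left(-1\right) + 3 \left(0 + 6\right) 0\right) = 59007 + \left(\left(-2 - 5\right) \left(-1\right) + 3 \cdot 6 \cdot 0\right) = 59007 + \left(\left(-2 - 5\right) \left(-1\right) + 3 \cdot 0\right) = 59007 + \left(\left(-7\right) \left(-1\right) + 0\right) = 59007 + \left(7 + 0\right) = 59007 + 7 = 59014$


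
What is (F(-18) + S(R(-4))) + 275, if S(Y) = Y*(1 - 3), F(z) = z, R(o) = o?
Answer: 265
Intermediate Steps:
S(Y) = -2*Y (S(Y) = Y*(-2) = -2*Y)
(F(-18) + S(R(-4))) + 275 = (-18 - 2*(-4)) + 275 = (-18 + 8) + 275 = -10 + 275 = 265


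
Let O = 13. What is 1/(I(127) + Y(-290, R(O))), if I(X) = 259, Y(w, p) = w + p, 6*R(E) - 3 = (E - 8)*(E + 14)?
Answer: -1/8 ≈ -0.12500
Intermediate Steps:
R(E) = 1/2 + (-8 + E)*(14 + E)/6 (R(E) = 1/2 + ((E - 8)*(E + 14))/6 = 1/2 + ((-8 + E)*(14 + E))/6 = 1/2 + (-8 + E)*(14 + E)/6)
Y(w, p) = p + w
1/(I(127) + Y(-290, R(O))) = 1/(259 + ((-109/6 + 13 + (1/6)*13**2) - 290)) = 1/(259 + ((-109/6 + 13 + (1/6)*169) - 290)) = 1/(259 + ((-109/6 + 13 + 169/6) - 290)) = 1/(259 + (23 - 290)) = 1/(259 - 267) = 1/(-8) = -1/8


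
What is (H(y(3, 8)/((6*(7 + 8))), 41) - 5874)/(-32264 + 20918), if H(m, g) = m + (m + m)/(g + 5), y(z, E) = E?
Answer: 1013249/1957185 ≈ 0.51771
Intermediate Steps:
H(m, g) = m + 2*m/(5 + g) (H(m, g) = m + (2*m)/(5 + g) = m + 2*m/(5 + g))
(H(y(3, 8)/((6*(7 + 8))), 41) - 5874)/(-32264 + 20918) = ((8/((6*(7 + 8))))*(7 + 41)/(5 + 41) - 5874)/(-32264 + 20918) = ((8/((6*15)))*48/46 - 5874)/(-11346) = ((8/90)*(1/46)*48 - 5874)*(-1/11346) = ((8*(1/90))*(1/46)*48 - 5874)*(-1/11346) = ((4/45)*(1/46)*48 - 5874)*(-1/11346) = (32/345 - 5874)*(-1/11346) = -2026498/345*(-1/11346) = 1013249/1957185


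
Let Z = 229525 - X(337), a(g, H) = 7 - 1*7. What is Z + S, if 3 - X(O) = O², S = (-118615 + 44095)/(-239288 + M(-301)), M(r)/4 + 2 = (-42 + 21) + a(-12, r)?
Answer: 4106459905/11969 ≈ 3.4309e+5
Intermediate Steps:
a(g, H) = 0 (a(g, H) = 7 - 7 = 0)
M(r) = -92 (M(r) = -8 + 4*((-42 + 21) + 0) = -8 + 4*(-21 + 0) = -8 + 4*(-21) = -8 - 84 = -92)
S = 3726/11969 (S = (-118615 + 44095)/(-239288 - 92) = -74520/(-239380) = -74520*(-1/239380) = 3726/11969 ≈ 0.31130)
X(O) = 3 - O²
Z = 343091 (Z = 229525 - (3 - 1*337²) = 229525 - (3 - 1*113569) = 229525 - (3 - 113569) = 229525 - 1*(-113566) = 229525 + 113566 = 343091)
Z + S = 343091 + 3726/11969 = 4106459905/11969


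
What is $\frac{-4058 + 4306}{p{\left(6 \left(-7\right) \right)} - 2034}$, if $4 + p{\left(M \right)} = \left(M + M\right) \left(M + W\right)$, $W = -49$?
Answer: $\frac{124}{2803} \approx 0.044238$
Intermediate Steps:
$p{\left(M \right)} = -4 + 2 M \left(-49 + M\right)$ ($p{\left(M \right)} = -4 + \left(M + M\right) \left(M - 49\right) = -4 + 2 M \left(-49 + M\right)$)
$\frac{-4058 + 4306}{p{\left(6 \left(-7\right) \right)} - 2034} = \frac{-4058 + 4306}{\left(-4 - 98 \cdot 6 \left(-7\right) + 2 \left(6 \left(-7\right)\right)^{2}\right) - 2034} = \frac{248}{\left(-4 - -4116 + 2 \left(-42\right)^{2}\right) - 2034} = \frac{248}{\left(-4 + 4116 + 2 \cdot 1764\right) - 2034} = \frac{248}{\left(-4 + 4116 + 3528\right) - 2034} = \frac{248}{7640 - 2034} = \frac{248}{5606} = 248 \cdot \frac{1}{5606} = \frac{124}{2803}$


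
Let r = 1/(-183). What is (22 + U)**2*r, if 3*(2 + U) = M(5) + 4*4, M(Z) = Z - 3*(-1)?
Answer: -784/183 ≈ -4.2841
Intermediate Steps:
M(Z) = 3 + Z (M(Z) = Z + 3 = 3 + Z)
U = 6 (U = -2 + ((3 + 5) + 4*4)/3 = -2 + (8 + 16)/3 = -2 + (1/3)*24 = -2 + 8 = 6)
r = -1/183 ≈ -0.0054645
(22 + U)**2*r = (22 + 6)**2*(-1/183) = 28**2*(-1/183) = 784*(-1/183) = -784/183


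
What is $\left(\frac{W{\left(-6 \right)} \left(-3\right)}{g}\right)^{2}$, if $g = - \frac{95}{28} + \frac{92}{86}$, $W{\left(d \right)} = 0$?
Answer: $0$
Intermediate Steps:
$g = - \frac{2797}{1204}$ ($g = \left(-95\right) \frac{1}{28} + 92 \cdot \frac{1}{86} = - \frac{95}{28} + \frac{46}{43} = - \frac{2797}{1204} \approx -2.3231$)
$\left(\frac{W{\left(-6 \right)} \left(-3\right)}{g}\right)^{2} = \left(\frac{0 \left(-3\right)}{- \frac{2797}{1204}}\right)^{2} = \left(0 \left(- \frac{1204}{2797}\right)\right)^{2} = 0^{2} = 0$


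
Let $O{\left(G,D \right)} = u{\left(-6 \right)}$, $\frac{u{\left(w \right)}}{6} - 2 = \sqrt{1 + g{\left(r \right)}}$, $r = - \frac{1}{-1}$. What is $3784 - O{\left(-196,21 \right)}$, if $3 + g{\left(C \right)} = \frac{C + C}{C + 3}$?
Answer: $3772 - 3 i \sqrt{6} \approx 3772.0 - 7.3485 i$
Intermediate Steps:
$r = 1$ ($r = \left(-1\right) \left(-1\right) = 1$)
$g{\left(C \right)} = -3 + \frac{2 C}{3 + C}$ ($g{\left(C \right)} = -3 + \frac{C + C}{C + 3} = -3 + \frac{2 C}{3 + C}$)
$u{\left(w \right)} = 12 + 3 i \sqrt{6}$ ($u{\left(w \right)} = 12 + 6 \sqrt{1 + \frac{-9 - 1}{3 + 1}} = 12 + 6 \sqrt{1 + \frac{-9 - 1}{4}} = 12 + 6 \sqrt{1 + \frac{1}{4} \left(-10\right)} = 12 + 6 \sqrt{1 - \frac{5}{2}} = 12 + 6 \sqrt{- \frac{3}{2}} = 12 + 6 \frac{i \sqrt{6}}{2} = 12 + 3 i \sqrt{6}$)
$O{\left(G,D \right)} = 12 + 3 i \sqrt{6}$
$3784 - O{\left(-196,21 \right)} = 3784 - \left(12 + 3 i \sqrt{6}\right) = 3772 - 3 i \sqrt{6}$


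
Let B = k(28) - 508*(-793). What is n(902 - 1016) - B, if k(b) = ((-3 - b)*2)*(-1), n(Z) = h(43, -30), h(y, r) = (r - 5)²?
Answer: -401681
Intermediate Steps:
h(y, r) = (-5 + r)²
n(Z) = 1225 (n(Z) = (-5 - 30)² = (-35)² = 1225)
k(b) = 6 + 2*b (k(b) = (-6 - 2*b)*(-1) = 6 + 2*b)
B = 402906 (B = (6 + 2*28) - 508*(-793) = (6 + 56) + 402844 = 62 + 402844 = 402906)
n(902 - 1016) - B = 1225 - 1*402906 = 1225 - 402906 = -401681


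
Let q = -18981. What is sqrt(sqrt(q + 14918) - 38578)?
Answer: sqrt(-38578 + I*sqrt(4063)) ≈ 0.162 + 196.41*I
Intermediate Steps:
sqrt(sqrt(q + 14918) - 38578) = sqrt(sqrt(-18981 + 14918) - 38578) = sqrt(sqrt(-4063) - 38578) = sqrt(I*sqrt(4063) - 38578) = sqrt(-38578 + I*sqrt(4063))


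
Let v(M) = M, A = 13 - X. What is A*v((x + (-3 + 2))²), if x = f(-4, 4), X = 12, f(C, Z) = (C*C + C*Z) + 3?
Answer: 4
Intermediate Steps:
f(C, Z) = 3 + C² + C*Z (f(C, Z) = (C² + C*Z) + 3 = 3 + C² + C*Z)
x = 3 (x = 3 + (-4)² - 4*4 = 3 + 16 - 16 = 3)
A = 1 (A = 13 - 1*12 = 13 - 12 = 1)
A*v((x + (-3 + 2))²) = 1*(3 + (-3 + 2))² = 1*(3 - 1)² = 1*2² = 1*4 = 4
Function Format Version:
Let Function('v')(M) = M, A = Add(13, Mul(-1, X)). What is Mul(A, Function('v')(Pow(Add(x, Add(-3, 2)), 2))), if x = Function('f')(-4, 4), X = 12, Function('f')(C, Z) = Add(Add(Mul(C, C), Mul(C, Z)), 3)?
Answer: 4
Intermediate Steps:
Function('f')(C, Z) = Add(3, Pow(C, 2), Mul(C, Z)) (Function('f')(C, Z) = Add(Add(Pow(C, 2), Mul(C, Z)), 3) = Add(3, Pow(C, 2), Mul(C, Z)))
x = 3 (x = Add(3, Pow(-4, 2), Mul(-4, 4)) = Add(3, 16, -16) = 3)
A = 1 (A = Add(13, Mul(-1, 12)) = Add(13, -12) = 1)
Mul(A, Function('v')(Pow(Add(x, Add(-3, 2)), 2))) = Mul(1, Pow(Add(3, Add(-3, 2)), 2)) = Mul(1, Pow(Add(3, -1), 2)) = Mul(1, Pow(2, 2)) = Mul(1, 4) = 4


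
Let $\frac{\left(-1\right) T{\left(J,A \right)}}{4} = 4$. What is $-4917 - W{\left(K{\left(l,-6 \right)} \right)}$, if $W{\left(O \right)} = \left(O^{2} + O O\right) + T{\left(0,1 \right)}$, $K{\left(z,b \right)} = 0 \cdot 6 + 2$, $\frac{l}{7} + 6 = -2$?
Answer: $-4909$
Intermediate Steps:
$T{\left(J,A \right)} = -16$ ($T{\left(J,A \right)} = \left(-4\right) 4 = -16$)
$l = -56$ ($l = -42 + 7 \left(-2\right) = -42 - 14 = -56$)
$K{\left(z,b \right)} = 2$ ($K{\left(z,b \right)} = 0 + 2 = 2$)
$W{\left(O \right)} = -16 + 2 O^{2}$ ($W{\left(O \right)} = \left(O^{2} + O O\right) - 16 = \left(O^{2} + O^{2}\right) - 16 = 2 O^{2} - 16 = -16 + 2 O^{2}$)
$-4917 - W{\left(K{\left(l,-6 \right)} \right)} = -4917 - \left(-16 + 2 \cdot 2^{2}\right) = -4917 - \left(-16 + 2 \cdot 4\right) = -4917 - \left(-16 + 8\right) = -4917 - -8 = -4917 + 8 = -4909$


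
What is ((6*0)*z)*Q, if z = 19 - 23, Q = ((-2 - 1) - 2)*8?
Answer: 0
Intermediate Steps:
Q = -40 (Q = (-3 - 2)*8 = -5*8 = -40)
z = -4
((6*0)*z)*Q = ((6*0)*(-4))*(-40) = (0*(-4))*(-40) = 0*(-40) = 0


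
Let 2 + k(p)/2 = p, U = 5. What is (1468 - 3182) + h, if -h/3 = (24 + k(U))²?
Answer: -4414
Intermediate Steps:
k(p) = -4 + 2*p
h = -2700 (h = -3*(24 + (-4 + 2*5))² = -3*(24 + (-4 + 10))² = -3*(24 + 6)² = -3*30² = -3*900 = -2700)
(1468 - 3182) + h = (1468 - 3182) - 2700 = -1714 - 2700 = -4414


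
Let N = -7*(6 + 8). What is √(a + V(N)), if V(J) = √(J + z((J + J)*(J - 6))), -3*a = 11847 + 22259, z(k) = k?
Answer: √(-102318 + 189*√46)/3 ≈ 105.95*I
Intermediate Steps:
a = -34106/3 (a = -(11847 + 22259)/3 = -⅓*34106 = -34106/3 ≈ -11369.)
N = -98 (N = -7*14 = -98)
V(J) = √(J + 2*J*(-6 + J)) (V(J) = √(J + (J + J)*(J - 6)) = √(J + (2*J)*(-6 + J)) = √(J + 2*J*(-6 + J)))
√(a + V(N)) = √(-34106/3 + √(-98*(-11 + 2*(-98)))) = √(-34106/3 + √(-98*(-11 - 196))) = √(-34106/3 + √(-98*(-207))) = √(-34106/3 + √20286) = √(-34106/3 + 21*√46)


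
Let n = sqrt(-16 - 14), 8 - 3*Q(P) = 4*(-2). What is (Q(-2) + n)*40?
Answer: 640/3 + 40*I*sqrt(30) ≈ 213.33 + 219.09*I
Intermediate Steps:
Q(P) = 16/3 (Q(P) = 8/3 - 4*(-2)/3 = 8/3 - 1/3*(-8) = 8/3 + 8/3 = 16/3)
n = I*sqrt(30) (n = sqrt(-30) = I*sqrt(30) ≈ 5.4772*I)
(Q(-2) + n)*40 = (16/3 + I*sqrt(30))*40 = 640/3 + 40*I*sqrt(30)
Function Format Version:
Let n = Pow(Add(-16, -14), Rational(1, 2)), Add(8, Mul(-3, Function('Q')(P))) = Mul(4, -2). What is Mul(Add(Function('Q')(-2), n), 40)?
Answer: Add(Rational(640, 3), Mul(40, I, Pow(30, Rational(1, 2)))) ≈ Add(213.33, Mul(219.09, I))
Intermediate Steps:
Function('Q')(P) = Rational(16, 3) (Function('Q')(P) = Add(Rational(8, 3), Mul(Rational(-1, 3), Mul(4, -2))) = Add(Rational(8, 3), Mul(Rational(-1, 3), -8)) = Add(Rational(8, 3), Rational(8, 3)) = Rational(16, 3))
n = Mul(I, Pow(30, Rational(1, 2))) (n = Pow(-30, Rational(1, 2)) = Mul(I, Pow(30, Rational(1, 2))) ≈ Mul(5.4772, I))
Mul(Add(Function('Q')(-2), n), 40) = Mul(Add(Rational(16, 3), Mul(I, Pow(30, Rational(1, 2)))), 40) = Add(Rational(640, 3), Mul(40, I, Pow(30, Rational(1, 2))))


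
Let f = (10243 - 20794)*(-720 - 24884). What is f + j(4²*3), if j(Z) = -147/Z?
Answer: 4322364815/16 ≈ 2.7015e+8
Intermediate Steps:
f = 270147804 (f = -10551*(-25604) = 270147804)
f + j(4²*3) = 270147804 - 147/(4²*3) = 270147804 - 147/(16*3) = 270147804 - 147/48 = 270147804 - 147*1/48 = 270147804 - 49/16 = 4322364815/16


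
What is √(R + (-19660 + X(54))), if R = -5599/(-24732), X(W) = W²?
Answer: I*√284491515183/4122 ≈ 129.4*I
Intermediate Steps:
R = 5599/24732 (R = -5599*(-1/24732) = 5599/24732 ≈ 0.22639)
√(R + (-19660 + X(54))) = √(5599/24732 + (-19660 + 54²)) = √(5599/24732 + (-19660 + 2916)) = √(5599/24732 - 16744) = √(-414107009/24732) = I*√284491515183/4122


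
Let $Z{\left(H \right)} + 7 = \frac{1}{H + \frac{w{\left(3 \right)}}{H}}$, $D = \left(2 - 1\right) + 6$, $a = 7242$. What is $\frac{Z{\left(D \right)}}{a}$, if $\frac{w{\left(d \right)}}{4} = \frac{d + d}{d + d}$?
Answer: $- \frac{182}{191913} \approx -0.00094835$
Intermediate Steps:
$w{\left(d \right)} = 4$ ($w{\left(d \right)} = 4 \frac{d + d}{d + d} = 4 \frac{2 d}{2 d} = 4 \cdot 2 d \frac{1}{2 d} = 4 \cdot 1 = 4$)
$D = 7$ ($D = 1 + 6 = 7$)
$Z{\left(H \right)} = -7 + \frac{1}{H + \frac{4}{H}}$
$\frac{Z{\left(D \right)}}{a} = \frac{\frac{1}{4 + 7^{2}} \left(-28 + 7 - 7 \cdot 7^{2}\right)}{7242} = \frac{-28 + 7 - 343}{4 + 49} \cdot \frac{1}{7242} = \frac{-28 + 7 - 343}{53} \cdot \frac{1}{7242} = \frac{1}{53} \left(-364\right) \frac{1}{7242} = \left(- \frac{364}{53}\right) \frac{1}{7242} = - \frac{182}{191913}$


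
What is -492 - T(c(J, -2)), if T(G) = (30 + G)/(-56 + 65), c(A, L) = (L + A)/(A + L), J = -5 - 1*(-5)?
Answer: -4459/9 ≈ -495.44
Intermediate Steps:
J = 0 (J = -5 + 5 = 0)
c(A, L) = 1 (c(A, L) = (A + L)/(A + L) = 1)
T(G) = 10/3 + G/9 (T(G) = (30 + G)/9 = (30 + G)*(⅑) = 10/3 + G/9)
-492 - T(c(J, -2)) = -492 - (10/3 + (⅑)*1) = -492 - (10/3 + ⅑) = -492 - 1*31/9 = -492 - 31/9 = -4459/9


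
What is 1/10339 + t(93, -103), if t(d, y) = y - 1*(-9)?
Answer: -971865/10339 ≈ -94.000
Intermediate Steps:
t(d, y) = 9 + y (t(d, y) = y + 9 = 9 + y)
1/10339 + t(93, -103) = 1/10339 + (9 - 103) = 1/10339 - 94 = -971865/10339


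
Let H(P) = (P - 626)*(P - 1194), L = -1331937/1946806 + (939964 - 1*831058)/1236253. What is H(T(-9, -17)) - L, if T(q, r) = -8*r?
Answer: 1247706051992107385/2406744757918 ≈ 5.1842e+5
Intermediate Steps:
L = -1434592257825/2406744757918 (L = -1331937*1/1946806 + (939964 - 831058)*(1/1236253) = -1331937/1946806 + 108906*(1/1236253) = -1331937/1946806 + 108906/1236253 = -1434592257825/2406744757918 ≈ -0.59607)
H(P) = (-1194 + P)*(-626 + P) (H(P) = (-626 + P)*(-1194 + P) = (-1194 + P)*(-626 + P))
H(T(-9, -17)) - L = (747444 + (-8*(-17))² - (-14560)*(-17)) - 1*(-1434592257825/2406744757918) = (747444 + 136² - 1820*136) + 1434592257825/2406744757918 = (747444 + 18496 - 247520) + 1434592257825/2406744757918 = 518420 + 1434592257825/2406744757918 = 1247706051992107385/2406744757918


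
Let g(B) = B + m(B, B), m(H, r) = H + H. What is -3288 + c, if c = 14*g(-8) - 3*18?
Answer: -3678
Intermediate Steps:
m(H, r) = 2*H
g(B) = 3*B (g(B) = B + 2*B = 3*B)
c = -390 (c = 14*(3*(-8)) - 3*18 = 14*(-24) - 54 = -336 - 54 = -390)
-3288 + c = -3288 - 390 = -3678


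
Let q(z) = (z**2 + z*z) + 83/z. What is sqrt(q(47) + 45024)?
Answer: sqrt(109221279)/47 ≈ 222.36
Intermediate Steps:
q(z) = 2*z**2 + 83/z (q(z) = (z**2 + z**2) + 83/z = 2*z**2 + 83/z)
sqrt(q(47) + 45024) = sqrt((83 + 2*47**3)/47 + 45024) = sqrt((83 + 2*103823)/47 + 45024) = sqrt((83 + 207646)/47 + 45024) = sqrt((1/47)*207729 + 45024) = sqrt(207729/47 + 45024) = sqrt(2323857/47) = sqrt(109221279)/47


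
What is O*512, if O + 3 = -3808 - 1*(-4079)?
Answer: 137216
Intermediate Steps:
O = 268 (O = -3 + (-3808 - 1*(-4079)) = -3 + (-3808 + 4079) = -3 + 271 = 268)
O*512 = 268*512 = 137216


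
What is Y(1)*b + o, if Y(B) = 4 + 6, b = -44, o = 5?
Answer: -435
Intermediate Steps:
Y(B) = 10
Y(1)*b + o = 10*(-44) + 5 = -440 + 5 = -435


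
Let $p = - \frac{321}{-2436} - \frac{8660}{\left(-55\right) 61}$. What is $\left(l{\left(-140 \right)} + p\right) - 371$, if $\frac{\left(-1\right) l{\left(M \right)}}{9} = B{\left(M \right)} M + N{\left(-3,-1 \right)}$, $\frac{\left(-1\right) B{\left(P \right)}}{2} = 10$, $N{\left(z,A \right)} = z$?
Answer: $- \frac{13916221307}{544852} \approx -25541.0$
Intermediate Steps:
$B{\left(P \right)} = -20$ ($B{\left(P \right)} = \left(-2\right) 10 = -20$)
$p = \frac{1478181}{544852}$ ($p = \left(-321\right) \left(- \frac{1}{2436}\right) - \frac{8660}{-3355} = \frac{107}{812} - - \frac{1732}{671} = \frac{107}{812} + \frac{1732}{671} = \frac{1478181}{544852} \approx 2.713$)
$l{\left(M \right)} = 27 + 180 M$ ($l{\left(M \right)} = - 9 \left(- 20 M - 3\right) = - 9 \left(-3 - 20 M\right) = 27 + 180 M$)
$\left(l{\left(-140 \right)} + p\right) - 371 = \left(\left(27 + 180 \left(-140\right)\right) + \frac{1478181}{544852}\right) - 371 = \left(\left(27 - 25200\right) + \frac{1478181}{544852}\right) - 371 = \left(-25173 + \frac{1478181}{544852}\right) - 371 = - \frac{13714081215}{544852} - 371 = - \frac{13916221307}{544852}$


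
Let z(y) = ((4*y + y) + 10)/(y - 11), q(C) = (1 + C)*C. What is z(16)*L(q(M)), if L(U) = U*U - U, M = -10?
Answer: 144180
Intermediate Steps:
q(C) = C*(1 + C)
L(U) = U² - U
z(y) = (10 + 5*y)/(-11 + y) (z(y) = (5*y + 10)/(-11 + y) = (10 + 5*y)/(-11 + y))
z(16)*L(q(M)) = (5*(2 + 16)/(-11 + 16))*((-10*(1 - 10))*(-1 - 10*(1 - 10))) = (5*18/5)*((-10*(-9))*(-1 - 10*(-9))) = (5*(⅕)*18)*(90*(-1 + 90)) = 18*(90*89) = 18*8010 = 144180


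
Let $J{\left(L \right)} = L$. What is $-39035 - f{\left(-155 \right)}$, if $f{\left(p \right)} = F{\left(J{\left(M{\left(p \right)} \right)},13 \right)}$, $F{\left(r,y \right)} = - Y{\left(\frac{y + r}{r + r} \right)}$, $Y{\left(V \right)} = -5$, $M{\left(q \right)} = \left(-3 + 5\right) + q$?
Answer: $-39040$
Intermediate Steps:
$M{\left(q \right)} = 2 + q$
$F{\left(r,y \right)} = 5$ ($F{\left(r,y \right)} = \left(-1\right) \left(-5\right) = 5$)
$f{\left(p \right)} = 5$
$-39035 - f{\left(-155 \right)} = -39035 - 5 = -39040$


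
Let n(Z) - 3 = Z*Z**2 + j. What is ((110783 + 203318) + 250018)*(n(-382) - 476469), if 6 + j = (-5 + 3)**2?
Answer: -31714452016884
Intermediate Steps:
j = -2 (j = -6 + (-5 + 3)**2 = -6 + (-2)**2 = -6 + 4 = -2)
n(Z) = 1 + Z**3 (n(Z) = 3 + (Z*Z**2 - 2) = 3 + (Z**3 - 2) = 3 + (-2 + Z**3) = 1 + Z**3)
((110783 + 203318) + 250018)*(n(-382) - 476469) = ((110783 + 203318) + 250018)*((1 + (-382)**3) - 476469) = (314101 + 250018)*((1 - 55742968) - 476469) = 564119*(-55742967 - 476469) = 564119*(-56219436) = -31714452016884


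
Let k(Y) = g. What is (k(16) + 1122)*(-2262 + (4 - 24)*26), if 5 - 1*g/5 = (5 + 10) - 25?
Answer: -3330054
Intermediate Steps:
g = 75 (g = 25 - 5*((5 + 10) - 25) = 25 - 5*(15 - 25) = 25 - 5*(-10) = 25 + 50 = 75)
k(Y) = 75
(k(16) + 1122)*(-2262 + (4 - 24)*26) = (75 + 1122)*(-2262 + (4 - 24)*26) = 1197*(-2262 - 20*26) = 1197*(-2262 - 520) = 1197*(-2782) = -3330054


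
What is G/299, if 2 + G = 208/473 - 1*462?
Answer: -219264/141427 ≈ -1.5504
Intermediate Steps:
G = -219264/473 (G = -2 + (208/473 - 1*462) = -2 + (208*(1/473) - 462) = -2 + (208/473 - 462) = -2 - 218318/473 = -219264/473 ≈ -463.56)
G/299 = -219264/473/299 = -219264/473*1/299 = -219264/141427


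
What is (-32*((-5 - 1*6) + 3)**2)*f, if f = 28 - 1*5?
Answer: -47104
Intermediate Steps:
f = 23 (f = 28 - 5 = 23)
(-32*((-5 - 1*6) + 3)**2)*f = -32*((-5 - 1*6) + 3)**2*23 = -32*((-5 - 6) + 3)**2*23 = -32*(-11 + 3)**2*23 = -32*(-8)**2*23 = -32*64*23 = -2048*23 = -47104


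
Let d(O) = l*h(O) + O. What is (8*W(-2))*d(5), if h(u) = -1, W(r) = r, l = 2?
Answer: -48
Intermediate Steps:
d(O) = -2 + O (d(O) = 2*(-1) + O = -2 + O)
(8*W(-2))*d(5) = (8*(-2))*(-2 + 5) = -16*3 = -48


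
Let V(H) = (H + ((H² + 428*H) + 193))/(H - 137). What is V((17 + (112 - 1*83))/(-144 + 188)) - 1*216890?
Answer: -14272106795/65802 ≈ -2.1689e+5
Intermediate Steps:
V(H) = (193 + H² + 429*H)/(-137 + H) (V(H) = (H + (193 + H² + 428*H))/(-137 + H) = (193 + H² + 429*H)/(-137 + H))
V((17 + (112 - 1*83))/(-144 + 188)) - 1*216890 = (193 + ((17 + (112 - 1*83))/(-144 + 188))² + 429*((17 + (112 - 1*83))/(-144 + 188)))/(-137 + (17 + (112 - 1*83))/(-144 + 188)) - 1*216890 = (193 + ((17 + (112 - 83))/44)² + 429*((17 + (112 - 83))/44))/(-137 + (17 + (112 - 83))/44) - 216890 = (193 + ((17 + 29)*(1/44))² + 429*((17 + 29)*(1/44)))/(-137 + (17 + 29)*(1/44)) - 216890 = (193 + (46*(1/44))² + 429*(46*(1/44)))/(-137 + 46*(1/44)) - 216890 = (193 + (23/22)² + 429*(23/22))/(-137 + 23/22) - 216890 = (193 + 529/484 + 897/2)/(-2991/22) - 216890 = -22/2991*311015/484 - 216890 = -311015/65802 - 216890 = -14272106795/65802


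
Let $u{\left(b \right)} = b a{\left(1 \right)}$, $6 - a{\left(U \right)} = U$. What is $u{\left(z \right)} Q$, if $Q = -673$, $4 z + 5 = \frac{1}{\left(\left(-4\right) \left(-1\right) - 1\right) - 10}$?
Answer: $\frac{30285}{7} \approx 4326.4$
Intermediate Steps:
$a{\left(U \right)} = 6 - U$
$z = - \frac{9}{7}$ ($z = - \frac{5}{4} + \frac{1}{4 \left(\left(\left(-4\right) \left(-1\right) - 1\right) - 10\right)} = - \frac{5}{4} + \frac{1}{4 \left(\left(4 - 1\right) - 10\right)} = - \frac{5}{4} + \frac{1}{4 \left(3 - 10\right)} = - \frac{5}{4} + \frac{1}{4 \left(-7\right)} = - \frac{5}{4} + \frac{1}{4} \left(- \frac{1}{7}\right) = - \frac{5}{4} - \frac{1}{28} = - \frac{9}{7} \approx -1.2857$)
$u{\left(b \right)} = 5 b$ ($u{\left(b \right)} = b \left(6 - 1\right) = b 5 = 5 b$)
$u{\left(z \right)} Q = 5 \left(- \frac{9}{7}\right) \left(-673\right) = \left(- \frac{45}{7}\right) \left(-673\right) = \frac{30285}{7}$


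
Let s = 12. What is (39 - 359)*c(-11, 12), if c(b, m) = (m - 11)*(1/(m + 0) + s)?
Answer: -11600/3 ≈ -3866.7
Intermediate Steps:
c(b, m) = (-11 + m)*(12 + 1/m) (c(b, m) = (m - 11)*(1/(m + 0) + 12) = (-11 + m)*(1/m + 12) = (-11 + m)*(12 + 1/m))
(39 - 359)*c(-11, 12) = (39 - 359)*(-131 - 11/12 + 12*12) = -320*(-131 - 11*1/12 + 144) = -320*(-131 - 11/12 + 144) = -320*145/12 = -11600/3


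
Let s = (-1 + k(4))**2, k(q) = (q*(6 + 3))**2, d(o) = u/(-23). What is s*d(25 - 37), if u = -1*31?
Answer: 51987775/23 ≈ 2.2603e+6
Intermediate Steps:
u = -31
d(o) = 31/23 (d(o) = -31/(-23) = -31*(-1/23) = 31/23)
k(q) = 81*q**2 (k(q) = (q*9)**2 = (9*q)**2 = 81*q**2)
s = 1677025 (s = (-1 + 81*4**2)**2 = (-1 + 81*16)**2 = (-1 + 1296)**2 = 1295**2 = 1677025)
s*d(25 - 37) = 1677025*(31/23) = 51987775/23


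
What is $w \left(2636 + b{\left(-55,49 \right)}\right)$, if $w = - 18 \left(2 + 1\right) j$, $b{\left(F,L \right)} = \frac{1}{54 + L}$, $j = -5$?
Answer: $\frac{73307430}{103} \approx 7.1172 \cdot 10^{5}$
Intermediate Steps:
$w = 270$ ($w = - 18 \left(2 + 1\right) \left(-5\right) = - 18 \cdot 3 \left(-5\right) = \left(-18\right) \left(-15\right) = 270$)
$w \left(2636 + b{\left(-55,49 \right)}\right) = 270 \left(2636 + \frac{1}{54 + 49}\right) = 270 \left(2636 + \frac{1}{103}\right) = 270 \cdot \frac{271509}{103} = \frac{73307430}{103}$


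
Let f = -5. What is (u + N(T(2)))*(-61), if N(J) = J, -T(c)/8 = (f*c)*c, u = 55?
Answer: -13115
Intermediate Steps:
T(c) = 40*c² (T(c) = -8*(-5*c)*c = -(-40)*c² = 40*c²)
(u + N(T(2)))*(-61) = (55 + 40*2²)*(-61) = (55 + 40*4)*(-61) = (55 + 160)*(-61) = 215*(-61) = -13115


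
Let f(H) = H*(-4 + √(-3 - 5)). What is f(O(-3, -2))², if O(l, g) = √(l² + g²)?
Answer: 104 - 208*I*√2 ≈ 104.0 - 294.16*I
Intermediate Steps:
O(l, g) = √(g² + l²)
f(H) = H*(-4 + 2*I*√2) (f(H) = H*(-4 + √(-8)) = H*(-4 + 2*I*√2))
f(O(-3, -2))² = (2*√((-2)² + (-3)²)*(-2 + I*√2))² = (2*√(4 + 9)*(-2 + I*√2))² = (2*√13*(-2 + I*√2))² = 52*(-2 + I*√2)²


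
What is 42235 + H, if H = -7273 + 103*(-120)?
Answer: 22602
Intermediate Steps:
H = -19633 (H = -7273 - 12360 = -19633)
42235 + H = 42235 - 19633 = 22602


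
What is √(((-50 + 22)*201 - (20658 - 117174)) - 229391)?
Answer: I*√138503 ≈ 372.16*I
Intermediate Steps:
√(((-50 + 22)*201 - (20658 - 117174)) - 229391) = √((-28*201 - 1*(-96516)) - 229391) = √((-5628 + 96516) - 229391) = √(90888 - 229391) = √(-138503) = I*√138503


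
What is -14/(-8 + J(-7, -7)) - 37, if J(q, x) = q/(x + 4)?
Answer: -587/17 ≈ -34.529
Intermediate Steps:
J(q, x) = q/(4 + x)
-14/(-8 + J(-7, -7)) - 37 = -14/(-8 - 7/(4 - 7)) - 37 = -14/(-8 - 7/(-3)) - 37 = -14/(-8 - 7*(-1/3)) - 37 = -14/(-8 + 7/3) - 37 = -14/(-17/3) - 37 = -3/17*(-14) - 37 = 42/17 - 37 = -587/17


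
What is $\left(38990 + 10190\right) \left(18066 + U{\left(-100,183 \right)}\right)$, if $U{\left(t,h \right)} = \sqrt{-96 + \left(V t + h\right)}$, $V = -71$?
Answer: $888485880 + 49180 \sqrt{7187} \approx 8.9266 \cdot 10^{8}$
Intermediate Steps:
$U{\left(t,h \right)} = \sqrt{-96 + h - 71 t}$ ($U{\left(t,h \right)} = \sqrt{-96 + \left(- 71 t + h\right)} = \sqrt{-96 + \left(h - 71 t\right)} = \sqrt{-96 + h - 71 t}$)
$\left(38990 + 10190\right) \left(18066 + U{\left(-100,183 \right)}\right) = \left(38990 + 10190\right) \left(18066 + \sqrt{-96 + 183 - -7100}\right) = 49180 \left(18066 + \sqrt{-96 + 183 + 7100}\right) = 49180 \left(18066 + \sqrt{7187}\right) = 888485880 + 49180 \sqrt{7187}$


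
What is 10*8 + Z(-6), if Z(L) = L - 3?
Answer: 71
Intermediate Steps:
Z(L) = -3 + L
10*8 + Z(-6) = 10*8 + (-3 - 6) = 80 - 9 = 71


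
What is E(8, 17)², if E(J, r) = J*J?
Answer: 4096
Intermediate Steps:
E(J, r) = J²
E(8, 17)² = (8²)² = 64² = 4096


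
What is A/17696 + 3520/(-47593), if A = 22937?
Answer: 147050103/120315104 ≈ 1.2222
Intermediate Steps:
A/17696 + 3520/(-47593) = 22937/17696 + 3520/(-47593) = 22937*(1/17696) + 3520*(-1/47593) = 22937/17696 - 3520/47593 = 147050103/120315104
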